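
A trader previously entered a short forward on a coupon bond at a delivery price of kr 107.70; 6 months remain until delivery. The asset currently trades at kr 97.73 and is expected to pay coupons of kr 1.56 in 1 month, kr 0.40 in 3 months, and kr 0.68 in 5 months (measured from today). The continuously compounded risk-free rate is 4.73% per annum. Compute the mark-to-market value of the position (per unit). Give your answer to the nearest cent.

PV(remaining coupons) I = 1.56·e^(−0.0473·1/12) + 0.40·e^(−0.0473·3/12) + 0.68·e^(−0.0473·5/12) = 2.6159
Current forward F = (S − I)·e^(rT) = (97.73 − 2.6159)·e^(0.0473·6/12) = 95.1141 × 1.023932 = 97.3904
Value (long) = (F − K)·e^(−rT) = (97.3904 − 107.70) × 0.976627 = -10.0686
Short position value = −(long value) = kr 10.07

kr 10.07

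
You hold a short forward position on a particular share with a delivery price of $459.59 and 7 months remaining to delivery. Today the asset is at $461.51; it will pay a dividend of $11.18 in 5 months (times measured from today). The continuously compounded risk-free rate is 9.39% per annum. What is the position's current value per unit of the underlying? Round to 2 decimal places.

PV(remaining dividends) I = 11.18·e^(−0.0939·5/12) = 10.7510
Current forward F = (S − I)·e^(rT) = (461.51 − 10.7510)·e^(0.0939·7/12) = 450.7590 × 1.056303 = 476.1381
Value (long) = (F − K)·e^(−rT) = (476.1381 − 459.59) × 0.946698 = 15.6661
Short position value = −(long value) = -$15.67

-$15.67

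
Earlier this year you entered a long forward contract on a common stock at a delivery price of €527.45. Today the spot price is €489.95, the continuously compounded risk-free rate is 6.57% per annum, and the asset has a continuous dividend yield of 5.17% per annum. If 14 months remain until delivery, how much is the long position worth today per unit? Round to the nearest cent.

Current fair forward for the remaining 14 months: F = S·e^((r − q)·T), (r − q) = 0.0657 − 0.0517 = 0.0140
F = 489.95 · e^(0.0140 × 14/12) = 489.95 × 1.016467 = 498.0180
Value of long forward = (F − K)·e^(−rT) = (498.0180 − 527.45) · e^(−0.0657·14/12)
= -29.4320 × 0.926214 = -27.26

-€27.26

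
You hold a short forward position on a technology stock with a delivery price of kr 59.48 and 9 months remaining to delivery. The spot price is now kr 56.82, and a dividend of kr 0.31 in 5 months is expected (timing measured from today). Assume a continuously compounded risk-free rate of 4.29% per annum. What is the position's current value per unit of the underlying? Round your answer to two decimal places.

kr 1.08

PV(remaining dividends) I = 0.31·e^(−0.0429·5/12) = 0.3045
Current forward F = (S − I)·e^(rT) = (56.82 − 0.3045)·e^(0.0429·9/12) = 56.5155 × 1.032698 = 58.3634
Value (long) = (F − K)·e^(−rT) = (58.3634 − 59.48) × 0.968337 = -1.0812
Short position value = −(long value) = kr 1.08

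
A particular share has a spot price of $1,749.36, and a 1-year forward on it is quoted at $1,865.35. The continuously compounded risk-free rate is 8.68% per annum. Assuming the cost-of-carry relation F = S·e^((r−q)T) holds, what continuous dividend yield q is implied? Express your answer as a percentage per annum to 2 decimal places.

2.26%

From F = S·e^((r−q)T): (r − q) = ln(F/S)/T
ln(1865.35/1749.36) = ln(1.066304) = 0.064198
(r − q) = 0.064198 / (12/12) = 0.064198
q = r − ln(F/S)/T = 0.0868 − 0.064198 = 0.022602
q = 2.26%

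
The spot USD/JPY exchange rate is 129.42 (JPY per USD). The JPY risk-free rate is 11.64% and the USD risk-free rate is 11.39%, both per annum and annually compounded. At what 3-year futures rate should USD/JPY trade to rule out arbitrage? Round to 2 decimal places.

130.29

By covered interest parity, F = S · (1+r_JPY)^T / (1+r_USD)^T
= 129.42 × 1.391424 / 1.382097 = 129.42 × 1.006748
F = 130.29 JPY per USD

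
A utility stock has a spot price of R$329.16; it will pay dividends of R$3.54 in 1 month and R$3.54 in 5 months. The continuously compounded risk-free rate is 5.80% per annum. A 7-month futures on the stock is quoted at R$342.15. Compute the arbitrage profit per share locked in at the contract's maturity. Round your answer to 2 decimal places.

R$8.88 per share

PV(dividends) I = 3.54·e^(−0.0580·1/12) + 3.54·e^(−0.0580·5/12) = 6.9784
Fair futures F* = (S − I)·e^(rT) = (329.16 − 6.9784)·e^0.033833 = 322.1816 × 1.034412 = 333.2685
Market R$342.15 > fair 333.2685: forward overpriced → cash-and-carry (borrow at r, buy the stock and collect the dividends, short the forward).
Profit at T = |F_mkt − F*| = |342.15 − 333.2685| = R$8.88 per share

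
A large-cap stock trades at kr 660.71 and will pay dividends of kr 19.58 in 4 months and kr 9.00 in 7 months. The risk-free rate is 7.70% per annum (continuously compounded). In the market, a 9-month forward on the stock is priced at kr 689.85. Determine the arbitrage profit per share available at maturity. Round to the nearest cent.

PV(dividends) I = 19.58·e^(−0.0770·4/12) + 9.00·e^(−0.0770·7/12) = 27.6885
Fair forward F* = (S − I)·e^(rT) = (660.71 − 27.6885)·e^0.057750 = 633.0215 × 1.059450 = 670.6546
Market kr 689.85 > fair 670.6546: forward overpriced → cash-and-carry (borrow at r, buy the stock and collect the dividends, short the forward).
Profit at T = |F_mkt − F*| = |689.85 − 670.6546| = kr 19.20 per share

kr 19.20 per share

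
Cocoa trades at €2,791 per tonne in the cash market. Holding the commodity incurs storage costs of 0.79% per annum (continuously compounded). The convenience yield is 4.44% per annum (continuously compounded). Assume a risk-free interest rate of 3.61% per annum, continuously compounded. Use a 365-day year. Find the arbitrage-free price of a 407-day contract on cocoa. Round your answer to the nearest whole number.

€2,790 per tonne

Net carry = r + u − y = 0.0361 + 0.0079 − 0.0444 = -0.0004
F = S·e^((r+u−y)T) = 2791 · e^(-0.0004 × 407/365) = 2791 · e^-0.000446
= 2791 × 0.999554 = €2,790 per tonne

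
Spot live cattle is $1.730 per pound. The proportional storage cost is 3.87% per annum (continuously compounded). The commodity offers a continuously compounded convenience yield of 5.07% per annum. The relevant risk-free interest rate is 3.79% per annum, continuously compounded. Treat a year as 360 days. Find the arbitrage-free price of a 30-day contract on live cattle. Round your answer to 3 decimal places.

Net carry = r + u − y = 0.0379 + 0.0387 − 0.0507 = 0.0259
F = S·e^((r+u−y)T) = 1.730 · e^(0.0259 × 30/360) = 1.730 · e^0.002158
= 1.730 × 1.002160 = $1.734 per pound

$1.734 per pound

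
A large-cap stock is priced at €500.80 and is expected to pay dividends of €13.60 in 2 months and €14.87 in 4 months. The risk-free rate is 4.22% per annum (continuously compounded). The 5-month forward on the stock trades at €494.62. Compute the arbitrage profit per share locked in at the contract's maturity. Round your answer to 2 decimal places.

PV(dividends) I = 13.60·e^(−0.0422·2/12) + 14.87·e^(−0.0422·4/12) = 28.1670
Fair forward F* = (S − I)·e^(rT) = (500.80 − 28.1670)·e^0.017583 = 472.6330 × 1.017738 = 481.0166
Market €494.62 > fair 481.0166: forward overpriced → cash-and-carry (borrow at r, buy the stock and collect the dividends, short the forward).
Profit at T = |F_mkt − F*| = |494.62 − 481.0166| = €13.60 per share

€13.60 per share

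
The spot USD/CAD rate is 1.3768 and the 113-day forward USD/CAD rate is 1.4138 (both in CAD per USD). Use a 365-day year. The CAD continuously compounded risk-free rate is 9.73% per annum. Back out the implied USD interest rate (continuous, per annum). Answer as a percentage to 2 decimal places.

1.16%

F = S·e^((r_CAD − r_USD)T) ⇒ r_USD = r_CAD − ln(F/S)/T
ln(1.4138/1.3768) = 0.026519; /(113/365) = 0.085659
r_USD = 0.0973 − 0.085659 = 0.011641
r_USD = 1.16%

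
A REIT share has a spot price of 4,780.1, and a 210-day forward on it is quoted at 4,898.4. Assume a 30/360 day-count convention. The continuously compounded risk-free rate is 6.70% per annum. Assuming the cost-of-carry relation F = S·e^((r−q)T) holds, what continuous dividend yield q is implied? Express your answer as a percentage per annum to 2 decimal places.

2.51%

From F = S·e^((r−q)T): (r − q) = ln(F/S)/T
ln(4898.4/4780.1) = ln(1.024748) = 0.024447
(r − q) = 0.024447 / (210/360) = 0.041909
q = r − ln(F/S)/T = 0.0670 − 0.041909 = 0.025091
q = 2.51%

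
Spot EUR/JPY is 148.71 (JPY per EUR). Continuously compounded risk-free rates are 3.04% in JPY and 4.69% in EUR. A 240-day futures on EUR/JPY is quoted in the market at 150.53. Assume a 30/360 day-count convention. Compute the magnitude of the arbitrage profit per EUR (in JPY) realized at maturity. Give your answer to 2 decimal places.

3.45 per EUR (in JPY)

Fair futures: F* = S·e^(carry·T), with carry = (r_JPY − r_EUR) = 0.0304 − 0.0469 = -0.0165
F* = 148.71 · e^(-0.0165 × 240/360) = 148.71 · e^-0.011000 = 148.71 × 0.989060 = 147.0831
Market 150.53 > fair 147.0831: forward overpriced → cash-and-carry (buy spot, short the forward).
At maturity, profit = |F_mkt − F*| = |150.53 − 147.0831| = 3.45 per EUR (in JPY)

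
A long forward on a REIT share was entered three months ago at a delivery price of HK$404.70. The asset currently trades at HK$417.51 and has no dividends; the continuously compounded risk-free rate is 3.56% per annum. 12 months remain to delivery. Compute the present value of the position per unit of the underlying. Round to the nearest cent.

HK$26.96

Current fair forward for the remaining 12 months: F = S·e^(r·T), r = 0.0356
F = 417.51 · e^(0.0356 × 12/12) = 417.51 × 1.036241 = 432.6410
Value of long forward = (F − K)·e^(−rT) = (432.6410 − 404.70) · e^(−0.0356·12/12)
= 27.9410 × 0.965026 = 26.96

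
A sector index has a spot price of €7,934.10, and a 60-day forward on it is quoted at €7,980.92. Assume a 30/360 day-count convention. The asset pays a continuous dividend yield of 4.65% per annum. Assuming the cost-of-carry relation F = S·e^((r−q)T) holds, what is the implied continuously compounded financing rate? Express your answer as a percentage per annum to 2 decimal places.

8.18%

From F = S·e^((r−q)T): (r − q) = ln(F/S)/T
ln(7980.92/7934.10) = ln(1.005901) = 0.005884
(r − q) = 0.005884 / (60/360) = 0.035304
r = ln(F/S)/T + q = 0.035304 + 0.0465 = 0.081804
r = 8.18%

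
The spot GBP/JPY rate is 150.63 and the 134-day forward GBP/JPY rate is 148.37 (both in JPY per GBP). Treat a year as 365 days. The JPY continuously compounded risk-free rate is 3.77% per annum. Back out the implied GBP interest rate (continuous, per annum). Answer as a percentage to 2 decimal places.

F = S·e^((r_JPY − r_GBP)T) ⇒ r_GBP = r_JPY − ln(F/S)/T
ln(148.37/150.63) = -0.015117; /(134/365) = -0.041177
r_GBP = 0.0377 + 0.041177 = 0.078877
r_GBP = 7.89%

7.89%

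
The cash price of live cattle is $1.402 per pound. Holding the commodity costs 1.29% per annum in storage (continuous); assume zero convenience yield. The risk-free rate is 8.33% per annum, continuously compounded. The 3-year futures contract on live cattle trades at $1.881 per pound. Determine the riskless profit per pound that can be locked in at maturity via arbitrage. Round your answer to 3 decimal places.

$0.010 per pound

Fair futures: F* = S·e^(carry·T), with carry = (r + u) = 0.0833 + 0.0129 = 0.0962
F* = 1.402 · e^(0.0962 × 3) = 1.402 · e^0.288600 = 1.402 × 1.334558 = $1.8711
Market $1.881 > fair $1.8711: forward overpriced → cash-and-carry (buy spot, short the forward).
At maturity, profit = |F_mkt − F*| = |1.881 − 1.8711| = $0.010 per pound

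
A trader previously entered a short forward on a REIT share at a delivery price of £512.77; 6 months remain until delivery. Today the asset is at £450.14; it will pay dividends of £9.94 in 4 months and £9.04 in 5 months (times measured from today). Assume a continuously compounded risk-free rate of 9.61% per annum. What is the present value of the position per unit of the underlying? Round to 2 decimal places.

PV(remaining dividends) I = 9.94·e^(−0.0961·4/12) + 9.04·e^(−0.0961·5/12) = 18.3118
Current forward F = (S − I)·e^(rT) = (450.14 − 18.3118)·e^(0.0961·6/12) = 431.8282 × 1.049223 = 453.0841
Value (long) = (F − K)·e^(−rT) = (453.0841 − 512.77) × 0.953086 = -56.8858
Short position value = −(long value) = £56.89

£56.89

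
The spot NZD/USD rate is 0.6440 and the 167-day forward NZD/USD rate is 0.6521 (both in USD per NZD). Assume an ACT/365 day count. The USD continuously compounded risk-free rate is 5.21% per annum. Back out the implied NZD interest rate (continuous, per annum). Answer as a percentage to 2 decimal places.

F = S·e^((r_USD − r_NZD)T) ⇒ r_NZD = r_USD − ln(F/S)/T
ln(0.6521/0.6440) = 0.012499; /(167/365) = 0.027318
r_NZD = 0.0521 − 0.027318 = 0.024782
r_NZD = 2.48%

2.48%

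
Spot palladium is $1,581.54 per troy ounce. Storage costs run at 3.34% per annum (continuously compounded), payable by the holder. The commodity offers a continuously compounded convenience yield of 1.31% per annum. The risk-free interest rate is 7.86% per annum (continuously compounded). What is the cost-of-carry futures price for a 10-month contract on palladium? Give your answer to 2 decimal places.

Net carry = r + u − y = 0.0786 + 0.0334 − 0.0131 = 0.0989
F = S·e^((r+u−y)T) = 1581.54 · e^(0.0989 × 10/12) = 1581.54 · e^0.08241667
= 1581.54 × 1.08590818 = $1,717.41 per troy ounce

$1,717.41 per troy ounce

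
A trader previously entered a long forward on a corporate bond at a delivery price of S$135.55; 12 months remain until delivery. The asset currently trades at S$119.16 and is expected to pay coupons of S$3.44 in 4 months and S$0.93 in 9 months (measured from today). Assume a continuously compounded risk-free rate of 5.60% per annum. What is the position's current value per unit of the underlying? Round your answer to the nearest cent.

PV(remaining coupons) I = 3.44·e^(−0.0560·4/12) + 0.93·e^(−0.0560·9/12) = 4.2681
Current forward F = (S − I)·e^(rT) = (119.16 − 4.2681)·e^(0.0560·12/12) = 114.8919 × 1.057598 = 121.5094
Value (long) = (F − K)·e^(−rT) = (121.5094 − 135.55) × 0.945539 = -13.2759
Value = -S$13.28

-S$13.28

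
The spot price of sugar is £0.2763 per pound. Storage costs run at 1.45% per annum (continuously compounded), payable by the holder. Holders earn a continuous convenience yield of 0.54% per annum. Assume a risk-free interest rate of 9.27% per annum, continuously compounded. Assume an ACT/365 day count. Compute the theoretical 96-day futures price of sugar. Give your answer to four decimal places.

Net carry = r + u − y = 0.0927 + 0.0145 − 0.0054 = 0.1018
F = S·e^((r+u−y)T) = 0.2763 · e^(0.1018 × 96/365) = 0.2763 · e^0.026775
= 0.2763 × 1.027137 = £0.2838 per pound

£0.2838 per pound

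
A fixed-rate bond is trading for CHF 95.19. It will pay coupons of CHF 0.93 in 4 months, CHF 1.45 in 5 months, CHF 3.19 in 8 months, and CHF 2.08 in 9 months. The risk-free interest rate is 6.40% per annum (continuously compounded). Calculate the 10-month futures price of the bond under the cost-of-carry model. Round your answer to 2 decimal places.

CHF 92.64

PV(coupons) I = 0.93·e^(−0.0640·4/12) + 1.45·e^(−0.0640·5/12) + 3.19·e^(−0.0640·8/12) + 2.08·e^(−0.0640·9/12)
I = 0.9104 + 1.4118 + 3.0568 + 1.9825 = 7.3615
F = (S − I)·e^(rT) = (95.19 − 7.3615) · e^(0.0640·10/12)
= 87.8285 · e^0.053333 = 87.8285 × 1.054781 = CHF 92.64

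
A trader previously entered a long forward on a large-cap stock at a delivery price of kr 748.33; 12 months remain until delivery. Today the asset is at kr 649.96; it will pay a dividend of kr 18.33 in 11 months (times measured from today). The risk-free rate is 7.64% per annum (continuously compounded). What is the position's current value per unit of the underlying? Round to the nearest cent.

PV(remaining dividends) I = 18.33·e^(−0.0764·11/12) = 17.0902
Current forward F = (S − I)·e^(rT) = (649.96 − 17.0902)·e^(0.0764·12/12) = 632.8698 × 1.079394 = 683.1159
Value (long) = (F − K)·e^(−rT) = (683.1159 − 748.33) × 0.926446 = -60.4173
Value = -kr 60.42

-kr 60.42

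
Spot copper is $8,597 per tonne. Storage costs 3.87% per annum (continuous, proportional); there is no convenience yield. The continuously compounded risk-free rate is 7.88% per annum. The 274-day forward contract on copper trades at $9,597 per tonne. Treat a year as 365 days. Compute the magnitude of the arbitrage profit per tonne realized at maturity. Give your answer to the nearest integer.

$207 per tonne

Fair forward: F* = S·e^(carry·T), with carry = (r + u) = 0.0788 + 0.0387 = 0.1175
F* = 8597 · e^(0.1175 × 274/365) = 8597 · e^0.088205 = 8597 × 1.092212 = $9389.7466
Market $9597 > fair $9389.7466: forward overpriced → cash-and-carry (buy spot, short the forward).
At maturity, profit = |F_mkt − F*| = |9597 − 9389.7466| = $207 per tonne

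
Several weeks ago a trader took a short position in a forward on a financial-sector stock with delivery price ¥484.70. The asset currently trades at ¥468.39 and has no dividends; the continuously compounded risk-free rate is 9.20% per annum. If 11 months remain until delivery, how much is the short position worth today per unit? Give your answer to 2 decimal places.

-¥22.89

Current fair forward for the remaining 11 months: F = S·e^(r·T), r = 0.0920
F = 468.39 · e^(0.0920 × 11/12) = 468.39 × 1.087991 = 509.6041
Value of long forward = (F − K)·e^(−rT) = (509.6041 − 484.70) · e^(−0.0920·11/12)
= 24.9041 × 0.919125 = 22.89
Short position value = −(long value) = -¥22.89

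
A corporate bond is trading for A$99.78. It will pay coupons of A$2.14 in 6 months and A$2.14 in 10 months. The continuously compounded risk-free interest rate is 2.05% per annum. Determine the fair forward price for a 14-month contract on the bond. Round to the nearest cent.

A$97.87

PV(coupons) I = 2.14·e^(−0.0205·6/12) + 2.14·e^(−0.0205·10/12)
I = 2.1182 + 2.1038 = 4.2220
F = (S − I)·e^(rT) = (99.78 − 4.2220) · e^(0.0205·14/12)
= 95.5580 · e^0.023917 = 95.5580 × 1.024205 = A$97.87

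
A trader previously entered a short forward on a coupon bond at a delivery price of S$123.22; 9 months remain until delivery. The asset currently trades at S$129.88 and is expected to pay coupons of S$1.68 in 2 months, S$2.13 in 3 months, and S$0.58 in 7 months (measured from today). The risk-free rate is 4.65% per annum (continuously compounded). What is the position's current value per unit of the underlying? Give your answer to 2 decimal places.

-S$6.55

PV(remaining coupons) I = 1.68·e^(−0.0465·2/12) + 2.13·e^(−0.0465·3/12) + 0.58·e^(−0.0465·7/12) = 4.3369
Current forward F = (S − I)·e^(rT) = (129.88 − 4.3369)·e^(0.0465·9/12) = 125.5431 × 1.035490 = 129.9986
Value (long) = (F − K)·e^(−rT) = (129.9986 − 123.22) × 0.965726 = 6.5463
Short position value = −(long value) = -S$6.55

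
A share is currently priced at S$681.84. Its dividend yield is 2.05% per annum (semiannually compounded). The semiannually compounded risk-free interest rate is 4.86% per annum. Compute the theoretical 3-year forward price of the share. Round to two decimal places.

S$740.75

F = S · (1+r/2)^(2T) / (1+q/2)^(2T)
= 681.84 × 1.154950 / 1.063098 = 681.84 × 1.086400
F = S$740.75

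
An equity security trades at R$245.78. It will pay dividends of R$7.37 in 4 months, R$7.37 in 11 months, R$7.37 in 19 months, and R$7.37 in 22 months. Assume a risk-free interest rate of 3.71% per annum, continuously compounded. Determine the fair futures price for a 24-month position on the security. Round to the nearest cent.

PV(dividends) I = 7.37·e^(−0.0371·4/12) + 7.37·e^(−0.0371·11/12) + 7.37·e^(−0.0371·19/12) + 7.37·e^(−0.0371·22/12)
I = 7.2794 + 7.1236 + 6.9495 + 6.8854 = 28.2379
F = (S − I)·e^(rT) = (245.78 − 28.2379) · e^(0.0371·24/12)
= 217.5421 · e^0.074200 = 217.5421 × 1.077022 = R$234.30

R$234.30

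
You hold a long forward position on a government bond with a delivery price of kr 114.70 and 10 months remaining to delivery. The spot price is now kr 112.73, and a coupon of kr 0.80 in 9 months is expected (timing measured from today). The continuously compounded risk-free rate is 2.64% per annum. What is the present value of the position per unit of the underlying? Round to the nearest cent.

-kr 0.26

PV(remaining coupons) I = 0.80·e^(−0.0264·9/12) = 0.7843
Current forward F = (S − I)·e^(rT) = (112.73 − 0.7843)·e^(0.0264·10/12) = 111.9457 × 1.022244 = 114.4358
Value (long) = (F − K)·e^(−rT) = (114.4358 − 114.70) × 0.978240 = -0.2585
Value = -kr 0.26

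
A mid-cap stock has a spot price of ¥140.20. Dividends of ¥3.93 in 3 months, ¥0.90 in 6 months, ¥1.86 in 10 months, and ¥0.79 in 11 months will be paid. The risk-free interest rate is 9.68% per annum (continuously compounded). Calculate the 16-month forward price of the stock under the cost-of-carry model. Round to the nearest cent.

¥151.40

PV(dividends) I = 3.93·e^(−0.0968·3/12) + 0.90·e^(−0.0968·6/12) + 1.86·e^(−0.0968·10/12) + 0.79·e^(−0.0968·11/12)
I = 3.8360 + 0.8575 + 1.7159 + 0.7229 = 7.1323
F = (S − I)·e^(rT) = (140.20 − 7.1323) · e^(0.0968·16/12)
= 133.0677 · e^0.129067 = 133.0677 × 1.137766 = ¥151.40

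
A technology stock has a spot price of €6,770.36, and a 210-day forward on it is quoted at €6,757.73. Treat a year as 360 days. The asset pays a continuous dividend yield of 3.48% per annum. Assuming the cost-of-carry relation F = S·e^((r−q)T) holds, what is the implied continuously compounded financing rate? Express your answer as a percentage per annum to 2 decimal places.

From F = S·e^((r−q)T): (r − q) = ln(F/S)/T
ln(6757.73/6770.36) = ln(0.998135) = -0.001867
(r − q) = -0.001867 / (210/360) = -0.003201
r = ln(F/S)/T + q = -0.003201 + 0.0348 = 0.031599
r = 3.16%

3.16%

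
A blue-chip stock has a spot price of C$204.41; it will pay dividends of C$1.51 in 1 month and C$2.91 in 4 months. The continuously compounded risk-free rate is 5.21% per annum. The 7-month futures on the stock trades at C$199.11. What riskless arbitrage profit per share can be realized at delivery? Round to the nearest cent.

C$7.11 per share

PV(dividends) I = 1.51·e^(−0.0521·1/12) + 2.91·e^(−0.0521·4/12) = 4.3634
Fair futures F* = (S − I)·e^(rT) = (204.41 − 4.3634)·e^0.030392 = 200.0466 × 1.030859 = 206.2198
Market C$199.11 < fair 206.2198: forward underpriced → reverse cash-and-carry (short the stock, invest proceeds at r, pay the dividends, go long the forward).
Profit at T = |F_mkt − F*| = |199.11 − 206.2198| = C$7.11 per share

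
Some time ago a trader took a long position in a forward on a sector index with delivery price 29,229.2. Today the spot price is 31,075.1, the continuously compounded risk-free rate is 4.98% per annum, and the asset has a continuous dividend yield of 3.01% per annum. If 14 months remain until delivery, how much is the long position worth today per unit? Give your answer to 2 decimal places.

Current fair forward for the remaining 14 months: F = S·e^((r − q)·T), (r − q) = 0.0498 − 0.0301 = 0.0197
F = 31075.1 · e^(0.0197 × 14/12) = 31075.1 × 1.02324949 = 31797.5802
Value of long forward = (F − K)·e^(−rT) = (31797.5802 − 29229.2) · e^(−0.0498·14/12)
= 2568.3802 × 0.94355559 = 2423.41

2423.41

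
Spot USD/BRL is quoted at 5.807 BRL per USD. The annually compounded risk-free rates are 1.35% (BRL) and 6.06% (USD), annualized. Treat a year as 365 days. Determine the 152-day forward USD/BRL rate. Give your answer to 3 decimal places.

By covered interest parity, F = S · (1+r_BRL)^T / (1+r_USD)^T
= 5.807 × 1.005600 / 1.024804 = 5.807 × 0.981261
F = 5.698 BRL per USD

5.698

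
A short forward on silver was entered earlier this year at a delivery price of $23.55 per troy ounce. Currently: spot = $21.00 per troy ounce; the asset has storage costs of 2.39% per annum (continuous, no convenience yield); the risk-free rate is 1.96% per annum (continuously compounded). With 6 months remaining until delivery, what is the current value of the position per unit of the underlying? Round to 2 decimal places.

$2.07 per troy ounce

Current fair forward for the remaining 6 months: F = S·e^((r + u)·T), (r + u) = 0.0196 + 0.0239 = 0.0435
F = 21.00 · e^(0.0435 × 6/12) = 21.00 × 1.021988 = 21.4617
Value of long forward = (F − K)·e^(−rT) = (21.4617 − 23.55) · e^(−0.0196·6/12)
= -2.0883 × 0.990248 = -2.07
Short position value = −(long value) = $2.07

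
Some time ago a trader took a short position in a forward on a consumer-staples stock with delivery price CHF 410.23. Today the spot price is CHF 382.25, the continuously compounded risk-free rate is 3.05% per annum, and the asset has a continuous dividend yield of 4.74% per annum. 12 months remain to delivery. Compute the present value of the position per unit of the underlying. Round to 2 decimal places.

Current fair forward for the remaining 12 months: F = S·e^((r − q)·T), (r − q) = 0.0305 − 0.0474 = -0.0169
F = 382.25 · e^(-0.0169 × 12/12) = 382.25 × 0.983242 = 375.8443
Value of long forward = (F − K)·e^(−rT) = (375.8443 − 410.23) · e^(−0.0305·12/12)
= -34.3857 × 0.969960 = -33.35
Short position value = −(long value) = CHF 33.35

CHF 33.35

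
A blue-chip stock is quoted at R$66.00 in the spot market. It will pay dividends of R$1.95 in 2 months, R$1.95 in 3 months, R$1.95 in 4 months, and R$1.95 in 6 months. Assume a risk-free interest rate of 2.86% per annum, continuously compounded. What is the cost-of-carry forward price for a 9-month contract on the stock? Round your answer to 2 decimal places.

R$59.53

PV(dividends) I = 1.95·e^(−0.0286·2/12) + 1.95·e^(−0.0286·3/12) + 1.95·e^(−0.0286·4/12) + 1.95·e^(−0.0286·6/12)
I = 1.9407 + 1.9361 + 1.9315 + 1.9223 = 7.7306
F = (S − I)·e^(rT) = (66.00 − 7.7306) · e^(0.0286·9/12)
= 58.2694 · e^0.021450 = 58.2694 × 1.021682 = R$59.53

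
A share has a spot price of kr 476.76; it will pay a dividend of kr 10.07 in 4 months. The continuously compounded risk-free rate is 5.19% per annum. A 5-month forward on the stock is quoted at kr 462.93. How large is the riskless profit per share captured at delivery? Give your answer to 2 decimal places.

PV(dividends) I = 10.07·e^(−0.0519·4/12) = 9.8973
Fair forward F* = (S − I)·e^(rT) = (476.76 − 9.8973)·e^0.021625 = 466.8627 × 1.021861 = 477.0688
Market kr 462.93 < fair 477.0688: forward underpriced → reverse cash-and-carry (short the stock, invest proceeds at r, pay the dividends, go long the forward).
Profit at T = |F_mkt − F*| = |462.93 − 477.0688| = kr 14.14 per share

kr 14.14 per share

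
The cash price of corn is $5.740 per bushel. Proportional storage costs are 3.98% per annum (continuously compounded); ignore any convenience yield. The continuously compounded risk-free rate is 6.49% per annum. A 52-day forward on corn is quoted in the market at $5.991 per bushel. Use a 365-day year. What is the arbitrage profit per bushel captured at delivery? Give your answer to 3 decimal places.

$0.165 per bushel

Fair forward: F* = S·e^(carry·T), with carry = (r + u) = 0.0649 + 0.0398 = 0.1047
F* = 5.740 · e^(0.1047 × 52/365) = 5.740 · e^0.014916 = 5.740 × 1.015028 = $5.8263
Market $5.991 > fair $5.8263: forward overpriced → cash-and-carry (buy spot, short the forward).
At maturity, profit = |F_mkt − F*| = |5.991 − 5.8263| = $0.165 per bushel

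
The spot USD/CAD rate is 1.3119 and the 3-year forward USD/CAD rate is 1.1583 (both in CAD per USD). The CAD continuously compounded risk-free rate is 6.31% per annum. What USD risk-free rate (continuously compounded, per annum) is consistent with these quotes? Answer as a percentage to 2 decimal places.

F = S·e^((r_CAD − r_USD)T) ⇒ r_USD = r_CAD − ln(F/S)/T
ln(1.1583/1.3119) = -0.124523; /(3) = -0.041508
r_USD = 0.0631 + 0.041508 = 0.104608
r_USD = 10.46%

10.46%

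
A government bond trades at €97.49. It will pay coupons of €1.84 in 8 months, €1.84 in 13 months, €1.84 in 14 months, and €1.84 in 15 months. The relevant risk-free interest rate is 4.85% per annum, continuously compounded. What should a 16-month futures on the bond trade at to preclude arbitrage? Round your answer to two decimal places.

PV(coupons) I = 1.84·e^(−0.0485·8/12) + 1.84·e^(−0.0485·13/12) + 1.84·e^(−0.0485·14/12) + 1.84·e^(−0.0485·15/12)
I = 1.7815 + 1.7458 + 1.7388 + 1.7318 = 6.9979
F = (S − I)·e^(rT) = (97.49 − 6.9979) · e^(0.0485·16/12)
= 90.4921 · e^0.064667 = 90.4921 × 1.066804 = €96.54

€96.54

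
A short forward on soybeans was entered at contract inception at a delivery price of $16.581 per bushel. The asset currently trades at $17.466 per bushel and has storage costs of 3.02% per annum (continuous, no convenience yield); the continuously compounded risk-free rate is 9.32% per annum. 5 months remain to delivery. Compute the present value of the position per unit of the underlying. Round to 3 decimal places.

Current fair forward for the remaining 5 months: F = S·e^((r + u)·T), (r + u) = 0.0932 + 0.0302 = 0.1234
F = 17.466 · e^(0.1234 × 5/12) = 17.466 × 1.052761 = 18.3875
Value of long forward = (F − K)·e^(−rT) = (18.3875 − 16.581) · e^(−0.0932·5/12)
= 1.8065 × 0.961911 = 1.738
Short position value = −(long value) = -$1.738

-$1.738 per bushel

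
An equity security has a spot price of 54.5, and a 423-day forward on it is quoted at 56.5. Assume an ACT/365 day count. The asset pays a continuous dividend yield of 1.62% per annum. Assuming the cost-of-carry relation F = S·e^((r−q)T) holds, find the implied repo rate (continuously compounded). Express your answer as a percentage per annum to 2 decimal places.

From F = S·e^((r−q)T): (r − q) = ln(F/S)/T
ln(56.5/54.5) = ln(1.036697) = 0.036040
(r − q) = 0.036040 / (423/365) = 0.031098
r = ln(F/S)/T + q = 0.031098 + 0.0162 = 0.047298
r = 4.73%

4.73%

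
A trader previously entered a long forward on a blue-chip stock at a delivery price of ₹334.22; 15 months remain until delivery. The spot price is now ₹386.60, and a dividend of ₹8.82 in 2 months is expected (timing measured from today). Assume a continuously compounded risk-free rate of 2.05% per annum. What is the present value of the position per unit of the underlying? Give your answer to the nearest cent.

₹52.05

PV(remaining dividends) I = 8.82·e^(−0.0205·2/12) = 8.7899
Current forward F = (S − I)·e^(rT) = (386.60 − 8.7899)·e^(0.0205·15/12) = 377.8101 × 1.025956 = 387.6165
Value (long) = (F − K)·e^(−rT) = (387.6165 − 334.22) × 0.974701 = 52.0456
Value = ₹52.05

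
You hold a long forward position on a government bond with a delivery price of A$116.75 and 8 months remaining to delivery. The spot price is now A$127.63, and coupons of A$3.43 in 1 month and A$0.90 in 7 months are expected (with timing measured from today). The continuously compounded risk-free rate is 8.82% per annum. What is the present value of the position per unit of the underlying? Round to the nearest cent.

A$13.29

PV(remaining coupons) I = 3.43·e^(−0.0882·1/12) + 0.90·e^(−0.0882·7/12) = 4.2597
Current forward F = (S − I)·e^(rT) = (127.63 − 4.2597)·e^(0.0882·8/12) = 123.3703 × 1.060563 = 130.8420
Value (long) = (F − K)·e^(−rT) = (130.8420 − 116.75) × 0.942895 = 13.2873
Value = A$13.29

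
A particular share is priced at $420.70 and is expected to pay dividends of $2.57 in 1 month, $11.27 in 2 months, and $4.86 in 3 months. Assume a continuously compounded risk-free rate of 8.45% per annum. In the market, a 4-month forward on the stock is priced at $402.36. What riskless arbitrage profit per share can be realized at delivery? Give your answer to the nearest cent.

$11.41 per share

PV(dividends) I = 2.57·e^(−0.0845·1/12) + 11.27·e^(−0.0845·2/12) + 4.86·e^(−0.0845·3/12) = 18.4228
Fair forward F* = (S − I)·e^(rT) = (420.70 − 18.4228)·e^0.028167 = 402.2772 × 1.028567 = 413.7691
Market $402.36 < fair 413.7691: forward underpriced → reverse cash-and-carry (short the stock, invest proceeds at r, pay the dividends, go long the forward).
Profit at T = |F_mkt − F*| = |402.36 − 413.7691| = $11.41 per share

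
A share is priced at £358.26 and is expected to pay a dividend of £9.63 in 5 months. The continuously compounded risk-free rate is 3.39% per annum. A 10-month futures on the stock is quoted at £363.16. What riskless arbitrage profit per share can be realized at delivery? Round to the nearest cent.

PV(dividends) I = 9.63·e^(−0.0339·5/12) = 9.4949
Fair futures F* = (S − I)·e^(rT) = (358.26 − 9.4949)·e^0.028250 = 348.7651 × 1.028653 = 358.7583
Market £363.16 > fair 358.7583: forward overpriced → cash-and-carry (borrow at r, buy the stock and collect the dividends, short the forward).
Profit at T = |F_mkt − F*| = |363.16 − 358.7583| = £4.40 per share

£4.40 per share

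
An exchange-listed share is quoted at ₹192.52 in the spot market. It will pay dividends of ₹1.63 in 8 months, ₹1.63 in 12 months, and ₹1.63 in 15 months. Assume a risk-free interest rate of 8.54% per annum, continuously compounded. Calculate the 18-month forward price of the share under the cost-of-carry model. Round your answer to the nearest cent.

PV(dividends) I = 1.63·e^(−0.0854·8/12) + 1.63·e^(−0.0854·12/12) + 1.63·e^(−0.0854·15/12)
I = 1.5398 + 1.4966 + 1.4650 = 4.5014
F = (S − I)·e^(rT) = (192.52 − 4.5014) · e^(0.0854·18/12)
= 188.0186 · e^0.128100 = 188.0186 × 1.136667 = ₹213.71

₹213.71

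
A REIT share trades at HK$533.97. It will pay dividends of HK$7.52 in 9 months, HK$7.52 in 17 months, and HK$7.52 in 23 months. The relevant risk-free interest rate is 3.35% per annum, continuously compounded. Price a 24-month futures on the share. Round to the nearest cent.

HK$547.92

PV(dividends) I = 7.52·e^(−0.0335·9/12) + 7.52·e^(−0.0335·17/12) + 7.52·e^(−0.0335·23/12)
I = 7.3334 + 7.1714 + 7.0523 = 21.5571
F = (S − I)·e^(rT) = (533.97 − 21.5571) · e^(0.0335·24/12)
= 512.4129 · e^0.067000 = 512.4129 × 1.069295 = HK$547.92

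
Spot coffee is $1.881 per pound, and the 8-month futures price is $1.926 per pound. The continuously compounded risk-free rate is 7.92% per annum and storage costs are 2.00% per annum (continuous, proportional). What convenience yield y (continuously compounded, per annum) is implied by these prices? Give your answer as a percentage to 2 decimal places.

F = S·e^((r+u−y)T) ⇒ (r+u−y) = ln(F/S)/T
ln(1.926/1.881) = 0.023642; /T ⇒ 0.035463
y = r + u − ln(F/S)/T = 0.0792 + 0.0200 − 0.035463 = 0.063737
y = 6.37%

6.37%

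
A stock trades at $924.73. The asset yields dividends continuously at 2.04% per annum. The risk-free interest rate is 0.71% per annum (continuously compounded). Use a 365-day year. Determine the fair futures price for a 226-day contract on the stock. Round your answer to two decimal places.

F = S·e^((r − q)T) = 924.73 · e^((0.0071 − 0.0204) × 226/365)
= 924.73 · e^-0.008235 = 924.73 × 0.991799
F = $917.15

$917.15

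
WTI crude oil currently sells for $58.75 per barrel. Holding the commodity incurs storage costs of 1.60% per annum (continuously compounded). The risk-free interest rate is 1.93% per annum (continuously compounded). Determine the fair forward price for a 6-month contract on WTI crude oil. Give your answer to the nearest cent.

Net carry = r + u − y = 0.0193 + 0.0160 − 0.0000 = 0.0353
F = S·e^((r+u−y)T) = 58.75 · e^(0.0353 × 6/12) = 58.75 · e^0.017650
= 58.75 × 1.017807 = $59.80 per barrel

$59.80 per barrel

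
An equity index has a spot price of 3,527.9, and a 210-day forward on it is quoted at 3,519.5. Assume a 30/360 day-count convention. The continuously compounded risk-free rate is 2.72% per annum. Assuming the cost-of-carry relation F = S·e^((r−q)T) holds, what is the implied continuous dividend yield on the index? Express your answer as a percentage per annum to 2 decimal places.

3.13%

From F = S·e^((r−q)T): (r − q) = ln(F/S)/T
ln(3519.5/3527.9) = ln(0.997619) = -0.002384
(r − q) = -0.002384 / (210/360) = -0.004087
q = r − ln(F/S)/T = 0.0272 + 0.004087 = 0.031287
q = 3.13%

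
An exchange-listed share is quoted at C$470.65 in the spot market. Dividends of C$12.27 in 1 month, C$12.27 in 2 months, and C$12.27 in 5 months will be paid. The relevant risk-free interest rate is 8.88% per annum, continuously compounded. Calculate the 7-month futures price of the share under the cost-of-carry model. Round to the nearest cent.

PV(dividends) I = 12.27·e^(−0.0888·1/12) + 12.27·e^(−0.0888·2/12) + 12.27·e^(−0.0888·5/12)
I = 12.1795 + 12.0897 + 11.8243 = 36.0935
F = (S − I)·e^(rT) = (470.65 − 36.0935) · e^(0.0888·7/12)
= 434.5565 · e^0.051800 = 434.5565 × 1.053165 = C$457.66

C$457.66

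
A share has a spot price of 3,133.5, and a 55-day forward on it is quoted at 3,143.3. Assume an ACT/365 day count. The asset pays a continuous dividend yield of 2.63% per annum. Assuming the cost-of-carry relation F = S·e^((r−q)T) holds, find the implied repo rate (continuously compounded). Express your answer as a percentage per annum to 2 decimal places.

4.70%

From F = S·e^((r−q)T): (r − q) = ln(F/S)/T
ln(3143.3/3133.5) = ln(1.003127) = 0.003122
(r − q) = 0.003122 / (55/365) = 0.020719
r = ln(F/S)/T + q = 0.020719 + 0.0263 = 0.047019
r = 4.70%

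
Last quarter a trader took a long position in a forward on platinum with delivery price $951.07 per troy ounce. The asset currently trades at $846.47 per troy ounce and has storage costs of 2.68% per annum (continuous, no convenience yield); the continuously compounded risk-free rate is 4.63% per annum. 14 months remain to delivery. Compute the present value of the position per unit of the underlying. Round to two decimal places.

Current fair forward for the remaining 14 months: F = S·e^((r + u)·T), (r + u) = 0.0463 + 0.0268 = 0.0731
F = 846.47 · e^(0.0731 × 14/12) = 846.47 × 1.089026 = 921.8278
Value of long forward = (F − K)·e^(−rT) = (921.8278 − 951.07) · e^(−0.0463·14/12)
= -29.2422 × 0.947416 = -27.70

-$27.70 per troy ounce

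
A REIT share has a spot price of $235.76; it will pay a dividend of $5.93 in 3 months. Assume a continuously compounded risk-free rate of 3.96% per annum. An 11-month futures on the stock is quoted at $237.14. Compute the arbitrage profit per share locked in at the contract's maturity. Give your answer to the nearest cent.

PV(dividends) I = 5.93·e^(−0.0396·3/12) = 5.8716
Fair futures F* = (S − I)·e^(rT) = (235.76 − 5.8716)·e^0.036300 = 229.8884 × 1.036967 = 238.3867
Market $237.14 < fair 238.3867: forward underpriced → reverse cash-and-carry (short the stock, invest proceeds at r, pay the dividends, go long the forward).
Profit at T = |F_mkt − F*| = |237.14 − 238.3867| = $1.25 per share

$1.25 per share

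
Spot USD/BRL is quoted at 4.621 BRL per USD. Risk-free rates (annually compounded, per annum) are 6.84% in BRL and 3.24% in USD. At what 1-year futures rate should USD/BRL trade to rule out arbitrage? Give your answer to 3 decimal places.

By covered interest parity, F = S · (1+r_BRL)^T / (1+r_USD)^T
= 4.621 × 1.068400 / 1.032400 = 4.621 × 1.034870
F = 4.782 BRL per USD

4.782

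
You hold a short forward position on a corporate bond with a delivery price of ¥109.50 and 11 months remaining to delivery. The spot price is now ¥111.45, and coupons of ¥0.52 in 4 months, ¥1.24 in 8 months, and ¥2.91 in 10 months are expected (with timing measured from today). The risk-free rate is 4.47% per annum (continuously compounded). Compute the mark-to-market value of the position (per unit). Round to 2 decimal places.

-¥1.83

PV(remaining coupons) I = 0.52·e^(−0.0447·4/12) + 1.24·e^(−0.0447·8/12) + 2.91·e^(−0.0447·10/12) = 4.5195
Current forward F = (S − I)·e^(rT) = (111.45 − 4.5195)·e^(0.0447·11/12) = 106.9305 × 1.041826 = 111.4030
Value (long) = (F − K)·e^(−rT) = (111.4030 − 109.50) × 0.959853 = 1.8266
Short position value = −(long value) = -¥1.83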